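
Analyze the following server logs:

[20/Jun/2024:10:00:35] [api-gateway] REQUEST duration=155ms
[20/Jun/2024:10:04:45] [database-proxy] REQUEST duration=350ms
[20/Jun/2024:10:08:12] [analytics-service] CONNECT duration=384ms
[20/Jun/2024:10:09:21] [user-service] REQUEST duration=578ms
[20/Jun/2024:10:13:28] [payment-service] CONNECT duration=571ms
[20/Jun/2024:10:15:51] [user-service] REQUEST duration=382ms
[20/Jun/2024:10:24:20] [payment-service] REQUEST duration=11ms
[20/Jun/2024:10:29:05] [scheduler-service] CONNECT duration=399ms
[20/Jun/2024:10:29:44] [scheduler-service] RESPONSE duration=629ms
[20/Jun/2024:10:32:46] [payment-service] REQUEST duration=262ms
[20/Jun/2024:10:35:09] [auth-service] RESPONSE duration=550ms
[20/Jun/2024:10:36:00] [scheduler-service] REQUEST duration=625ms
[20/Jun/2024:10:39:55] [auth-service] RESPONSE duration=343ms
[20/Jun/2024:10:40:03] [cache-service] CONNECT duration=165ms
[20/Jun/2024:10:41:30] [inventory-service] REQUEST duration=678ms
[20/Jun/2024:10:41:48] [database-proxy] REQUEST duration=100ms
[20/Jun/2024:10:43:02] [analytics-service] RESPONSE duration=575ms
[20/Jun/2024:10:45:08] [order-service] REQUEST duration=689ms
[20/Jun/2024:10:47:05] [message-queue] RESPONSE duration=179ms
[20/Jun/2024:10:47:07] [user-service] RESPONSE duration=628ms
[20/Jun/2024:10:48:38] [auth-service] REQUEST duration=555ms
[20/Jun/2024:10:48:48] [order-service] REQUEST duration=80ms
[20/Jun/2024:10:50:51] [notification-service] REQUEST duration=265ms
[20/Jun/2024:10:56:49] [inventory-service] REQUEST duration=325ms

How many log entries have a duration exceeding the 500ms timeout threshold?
10

To count timeouts:

1. Threshold: 500ms
2. Extract duration from each log entry
3. Count entries where duration > 500
4. Timeout count: 10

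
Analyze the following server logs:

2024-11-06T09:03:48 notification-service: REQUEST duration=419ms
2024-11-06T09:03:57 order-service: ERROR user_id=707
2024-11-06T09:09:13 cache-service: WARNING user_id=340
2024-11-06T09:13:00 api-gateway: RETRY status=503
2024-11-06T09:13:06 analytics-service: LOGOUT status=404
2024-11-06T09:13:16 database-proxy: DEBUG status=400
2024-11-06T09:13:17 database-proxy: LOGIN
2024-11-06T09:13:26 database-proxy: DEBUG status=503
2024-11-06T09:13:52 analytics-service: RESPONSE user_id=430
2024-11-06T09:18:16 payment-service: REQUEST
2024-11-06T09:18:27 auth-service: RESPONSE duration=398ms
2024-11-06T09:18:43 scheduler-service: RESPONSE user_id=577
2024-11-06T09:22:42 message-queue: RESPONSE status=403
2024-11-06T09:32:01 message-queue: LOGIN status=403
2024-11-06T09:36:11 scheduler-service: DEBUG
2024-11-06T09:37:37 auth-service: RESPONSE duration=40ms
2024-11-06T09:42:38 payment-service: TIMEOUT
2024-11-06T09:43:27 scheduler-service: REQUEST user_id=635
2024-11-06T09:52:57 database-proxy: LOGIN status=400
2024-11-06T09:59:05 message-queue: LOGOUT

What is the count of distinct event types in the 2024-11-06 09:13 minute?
5

To count unique event types:

1. Filter events in the minute starting at 2024-11-06 09:13
2. Extract event types from matching entries
3. Count unique types: 5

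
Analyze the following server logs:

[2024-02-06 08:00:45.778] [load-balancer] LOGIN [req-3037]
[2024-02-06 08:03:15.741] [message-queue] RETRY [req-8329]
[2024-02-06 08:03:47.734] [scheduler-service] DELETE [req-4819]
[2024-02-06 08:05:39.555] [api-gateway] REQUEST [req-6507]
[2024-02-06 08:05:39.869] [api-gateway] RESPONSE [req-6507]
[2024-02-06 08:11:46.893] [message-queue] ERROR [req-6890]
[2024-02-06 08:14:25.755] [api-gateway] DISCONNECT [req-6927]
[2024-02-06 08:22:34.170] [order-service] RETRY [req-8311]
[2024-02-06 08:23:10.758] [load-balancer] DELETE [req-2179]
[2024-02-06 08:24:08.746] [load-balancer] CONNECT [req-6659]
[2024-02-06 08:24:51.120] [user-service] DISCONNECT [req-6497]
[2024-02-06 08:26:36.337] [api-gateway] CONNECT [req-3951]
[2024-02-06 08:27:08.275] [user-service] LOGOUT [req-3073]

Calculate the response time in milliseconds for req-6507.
314

To calculate latency:

1. Find REQUEST with id req-6507: 2024-02-06 08:05:39.555
2. Find RESPONSE with id req-6507: 2024-02-06 08:05:39.869
3. Latency: 2024-02-06 08:05:39.869 - 2024-02-06 08:05:39.555 = 314ms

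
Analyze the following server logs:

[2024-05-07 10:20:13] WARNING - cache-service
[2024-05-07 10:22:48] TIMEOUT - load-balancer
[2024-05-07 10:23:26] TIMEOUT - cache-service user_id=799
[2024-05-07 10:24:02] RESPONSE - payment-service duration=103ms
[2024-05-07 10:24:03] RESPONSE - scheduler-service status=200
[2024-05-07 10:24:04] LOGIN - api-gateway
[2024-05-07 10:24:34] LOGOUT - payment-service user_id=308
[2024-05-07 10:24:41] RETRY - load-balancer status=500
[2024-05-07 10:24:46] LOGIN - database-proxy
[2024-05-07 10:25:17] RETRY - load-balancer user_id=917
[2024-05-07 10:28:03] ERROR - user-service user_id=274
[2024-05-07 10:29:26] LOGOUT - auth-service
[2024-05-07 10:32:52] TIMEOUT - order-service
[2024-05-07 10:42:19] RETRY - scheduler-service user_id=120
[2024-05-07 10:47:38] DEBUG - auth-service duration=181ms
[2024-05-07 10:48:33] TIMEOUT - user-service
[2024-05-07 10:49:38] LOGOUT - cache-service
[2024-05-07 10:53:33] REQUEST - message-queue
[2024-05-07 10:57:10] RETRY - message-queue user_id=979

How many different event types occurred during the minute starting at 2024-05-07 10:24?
4

To count unique event types:

1. Filter events in the minute starting at 2024-05-07 10:24
2. Extract event types from matching entries
3. Count unique types: 4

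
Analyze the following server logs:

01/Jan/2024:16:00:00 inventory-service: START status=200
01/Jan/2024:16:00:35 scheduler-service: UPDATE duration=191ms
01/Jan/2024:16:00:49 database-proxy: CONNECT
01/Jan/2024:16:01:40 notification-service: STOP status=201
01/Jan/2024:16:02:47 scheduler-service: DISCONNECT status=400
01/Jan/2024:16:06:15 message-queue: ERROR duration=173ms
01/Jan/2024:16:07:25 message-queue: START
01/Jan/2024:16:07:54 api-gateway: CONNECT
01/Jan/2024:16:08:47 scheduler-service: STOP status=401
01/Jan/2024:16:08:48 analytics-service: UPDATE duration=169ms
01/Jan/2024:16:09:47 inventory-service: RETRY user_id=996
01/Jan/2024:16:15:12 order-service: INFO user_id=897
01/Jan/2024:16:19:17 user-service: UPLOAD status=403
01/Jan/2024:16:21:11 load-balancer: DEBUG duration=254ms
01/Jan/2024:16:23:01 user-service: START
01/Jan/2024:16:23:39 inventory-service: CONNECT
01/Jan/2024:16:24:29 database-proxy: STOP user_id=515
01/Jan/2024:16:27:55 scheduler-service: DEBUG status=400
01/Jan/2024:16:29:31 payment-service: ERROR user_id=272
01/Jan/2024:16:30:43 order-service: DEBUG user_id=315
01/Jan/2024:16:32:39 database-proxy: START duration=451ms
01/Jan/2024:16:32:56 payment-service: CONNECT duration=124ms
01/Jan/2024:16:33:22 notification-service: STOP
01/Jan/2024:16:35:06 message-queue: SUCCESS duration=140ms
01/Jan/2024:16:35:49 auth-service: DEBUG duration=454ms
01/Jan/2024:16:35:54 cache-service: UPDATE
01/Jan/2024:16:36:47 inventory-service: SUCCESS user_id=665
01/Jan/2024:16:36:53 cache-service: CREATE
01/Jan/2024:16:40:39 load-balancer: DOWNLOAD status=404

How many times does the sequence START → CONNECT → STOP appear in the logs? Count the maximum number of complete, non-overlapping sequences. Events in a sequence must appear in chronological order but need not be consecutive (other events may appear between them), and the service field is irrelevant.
4

To count sequences:

1. Look for pattern: START → CONNECT → STOP
2. Greedily scan the log in chronological order, matching each sequence element in turn (ignoring service)
3. Each time the full pattern completes, increment the count and restart matching from the next event
4. Complete non-overlapping sequences found: 4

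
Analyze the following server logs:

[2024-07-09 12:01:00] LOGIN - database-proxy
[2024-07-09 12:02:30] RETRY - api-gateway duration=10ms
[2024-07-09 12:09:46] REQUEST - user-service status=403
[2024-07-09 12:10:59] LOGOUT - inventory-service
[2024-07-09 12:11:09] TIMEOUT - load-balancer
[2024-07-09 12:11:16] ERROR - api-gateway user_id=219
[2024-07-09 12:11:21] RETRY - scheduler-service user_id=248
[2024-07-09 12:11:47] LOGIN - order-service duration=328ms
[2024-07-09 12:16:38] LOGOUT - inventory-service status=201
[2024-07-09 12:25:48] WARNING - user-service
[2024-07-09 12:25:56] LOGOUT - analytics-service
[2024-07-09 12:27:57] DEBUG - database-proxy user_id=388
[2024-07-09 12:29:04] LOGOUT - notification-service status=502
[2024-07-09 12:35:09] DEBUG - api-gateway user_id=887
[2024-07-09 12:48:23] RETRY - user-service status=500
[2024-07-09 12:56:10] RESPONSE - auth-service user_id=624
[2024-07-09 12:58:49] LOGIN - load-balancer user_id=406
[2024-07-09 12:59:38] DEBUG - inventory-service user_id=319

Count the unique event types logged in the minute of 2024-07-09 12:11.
4

To count unique event types:

1. Filter events in the minute starting at 2024-07-09 12:11
2. Extract event types from matching entries
3. Count unique types: 4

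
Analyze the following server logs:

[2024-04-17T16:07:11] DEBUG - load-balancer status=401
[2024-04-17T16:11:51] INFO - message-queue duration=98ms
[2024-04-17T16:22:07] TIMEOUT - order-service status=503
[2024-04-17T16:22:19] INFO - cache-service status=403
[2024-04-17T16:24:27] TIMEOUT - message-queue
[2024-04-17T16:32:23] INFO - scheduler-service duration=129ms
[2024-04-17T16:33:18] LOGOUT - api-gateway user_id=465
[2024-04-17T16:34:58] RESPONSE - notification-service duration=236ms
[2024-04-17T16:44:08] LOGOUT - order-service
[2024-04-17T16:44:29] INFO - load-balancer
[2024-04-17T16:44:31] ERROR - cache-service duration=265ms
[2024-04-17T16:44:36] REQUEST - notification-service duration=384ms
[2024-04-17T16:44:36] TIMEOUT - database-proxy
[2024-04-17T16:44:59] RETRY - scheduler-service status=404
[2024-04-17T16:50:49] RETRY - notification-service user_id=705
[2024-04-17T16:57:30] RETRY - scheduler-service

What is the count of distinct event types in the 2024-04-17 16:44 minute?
6

To count unique event types:

1. Filter events in the minute starting at 2024-04-17 16:44
2. Extract event types from matching entries
3. Count unique types: 6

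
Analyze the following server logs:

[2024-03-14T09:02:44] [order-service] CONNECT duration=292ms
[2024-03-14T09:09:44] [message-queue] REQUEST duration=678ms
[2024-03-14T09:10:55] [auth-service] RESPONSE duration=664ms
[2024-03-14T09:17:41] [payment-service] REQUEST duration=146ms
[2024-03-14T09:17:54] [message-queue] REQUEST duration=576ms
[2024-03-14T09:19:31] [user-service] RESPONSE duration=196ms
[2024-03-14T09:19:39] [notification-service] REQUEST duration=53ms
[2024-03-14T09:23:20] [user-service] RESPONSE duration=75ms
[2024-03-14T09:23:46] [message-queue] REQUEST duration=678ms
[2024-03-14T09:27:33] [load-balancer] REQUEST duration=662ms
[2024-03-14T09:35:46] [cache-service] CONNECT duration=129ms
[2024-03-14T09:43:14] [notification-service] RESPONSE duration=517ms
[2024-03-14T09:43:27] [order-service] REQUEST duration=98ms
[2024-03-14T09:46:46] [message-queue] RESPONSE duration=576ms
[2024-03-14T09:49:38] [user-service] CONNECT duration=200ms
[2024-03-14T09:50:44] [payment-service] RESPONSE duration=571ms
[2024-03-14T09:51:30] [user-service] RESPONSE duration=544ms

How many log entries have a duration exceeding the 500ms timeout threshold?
9

To count timeouts:

1. Threshold: 500ms
2. Extract duration from each log entry
3. Count entries where duration > 500
4. Timeout count: 9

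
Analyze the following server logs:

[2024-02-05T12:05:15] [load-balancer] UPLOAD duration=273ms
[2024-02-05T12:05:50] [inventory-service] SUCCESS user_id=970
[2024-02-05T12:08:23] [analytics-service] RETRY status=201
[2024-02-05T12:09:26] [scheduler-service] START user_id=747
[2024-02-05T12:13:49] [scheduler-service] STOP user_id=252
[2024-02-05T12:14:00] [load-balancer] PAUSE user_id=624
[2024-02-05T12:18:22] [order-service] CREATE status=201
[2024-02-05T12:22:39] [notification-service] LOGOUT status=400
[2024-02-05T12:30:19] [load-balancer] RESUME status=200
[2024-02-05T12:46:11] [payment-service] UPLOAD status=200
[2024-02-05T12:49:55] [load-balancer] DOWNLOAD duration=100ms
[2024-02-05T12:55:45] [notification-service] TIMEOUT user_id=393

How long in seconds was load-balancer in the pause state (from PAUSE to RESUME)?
979

To calculate state duration:

1. Find PAUSE event for load-balancer: 2024-02-05T12:14:00
2. Find RESUME event for load-balancer: 2024-02-05T12:30:19
3. Calculate duration: 2024-02-05T12:30:19 - 2024-02-05T12:14:00 = 979 seconds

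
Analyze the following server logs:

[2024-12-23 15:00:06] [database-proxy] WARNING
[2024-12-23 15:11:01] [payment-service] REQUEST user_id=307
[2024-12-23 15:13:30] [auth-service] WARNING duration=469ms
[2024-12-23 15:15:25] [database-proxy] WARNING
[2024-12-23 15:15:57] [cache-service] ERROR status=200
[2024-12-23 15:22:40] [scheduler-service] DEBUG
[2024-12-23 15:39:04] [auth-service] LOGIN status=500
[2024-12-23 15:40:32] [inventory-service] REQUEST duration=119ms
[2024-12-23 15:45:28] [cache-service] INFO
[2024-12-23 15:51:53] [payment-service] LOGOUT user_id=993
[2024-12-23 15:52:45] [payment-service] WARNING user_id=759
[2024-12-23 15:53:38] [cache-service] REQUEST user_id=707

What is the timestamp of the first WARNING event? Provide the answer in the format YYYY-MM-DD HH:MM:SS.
2024-12-23 15:00:06

To find the first event:

1. Filter for all WARNING events
2. Sort by timestamp
3. Select the first one
4. Timestamp: 2024-12-23 15:00:06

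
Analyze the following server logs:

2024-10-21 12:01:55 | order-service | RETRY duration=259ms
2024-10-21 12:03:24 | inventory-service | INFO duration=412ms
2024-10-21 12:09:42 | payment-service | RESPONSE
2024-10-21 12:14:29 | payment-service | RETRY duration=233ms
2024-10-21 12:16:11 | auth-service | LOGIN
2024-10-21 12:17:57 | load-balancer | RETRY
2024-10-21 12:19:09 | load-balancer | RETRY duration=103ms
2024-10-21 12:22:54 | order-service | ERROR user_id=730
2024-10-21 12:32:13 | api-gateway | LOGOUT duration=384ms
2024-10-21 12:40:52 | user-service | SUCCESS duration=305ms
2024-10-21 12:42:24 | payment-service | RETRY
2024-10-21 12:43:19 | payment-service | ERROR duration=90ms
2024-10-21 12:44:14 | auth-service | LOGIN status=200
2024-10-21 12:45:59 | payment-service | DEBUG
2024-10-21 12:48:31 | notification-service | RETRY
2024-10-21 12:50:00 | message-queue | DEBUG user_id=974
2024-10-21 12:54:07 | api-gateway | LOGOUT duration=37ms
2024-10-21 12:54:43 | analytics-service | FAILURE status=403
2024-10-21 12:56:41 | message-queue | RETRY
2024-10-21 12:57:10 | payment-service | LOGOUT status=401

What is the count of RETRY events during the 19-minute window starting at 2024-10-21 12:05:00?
3

To count events in the time window:

1. Window boundaries: 2024-10-21 12:05:00 to 2024-10-21 12:24:00
2. Filter for RETRY events within this window
3. Count matching events: 3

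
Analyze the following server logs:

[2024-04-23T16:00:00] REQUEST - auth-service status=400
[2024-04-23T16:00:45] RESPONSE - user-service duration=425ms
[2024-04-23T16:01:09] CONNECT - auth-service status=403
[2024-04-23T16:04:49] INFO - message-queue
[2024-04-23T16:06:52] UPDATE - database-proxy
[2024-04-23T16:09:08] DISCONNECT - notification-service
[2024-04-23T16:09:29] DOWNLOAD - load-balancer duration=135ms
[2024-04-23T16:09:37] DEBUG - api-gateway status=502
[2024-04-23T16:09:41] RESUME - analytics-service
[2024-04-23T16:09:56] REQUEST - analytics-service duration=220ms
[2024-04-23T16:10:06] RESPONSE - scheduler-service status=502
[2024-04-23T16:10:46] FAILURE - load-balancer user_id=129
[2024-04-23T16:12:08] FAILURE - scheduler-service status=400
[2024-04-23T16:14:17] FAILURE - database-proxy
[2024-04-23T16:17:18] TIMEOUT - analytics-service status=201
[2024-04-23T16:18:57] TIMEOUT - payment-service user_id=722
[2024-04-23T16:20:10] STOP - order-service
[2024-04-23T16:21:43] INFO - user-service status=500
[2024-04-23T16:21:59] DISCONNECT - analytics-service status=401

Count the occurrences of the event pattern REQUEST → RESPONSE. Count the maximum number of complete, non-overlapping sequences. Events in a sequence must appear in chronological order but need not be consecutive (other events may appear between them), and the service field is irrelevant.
2

To count sequences:

1. Look for pattern: REQUEST → RESPONSE
2. Greedily scan the log in chronological order, matching each sequence element in turn (ignoring service)
3. Each time the full pattern completes, increment the count and restart matching from the next event
4. Complete non-overlapping sequences found: 2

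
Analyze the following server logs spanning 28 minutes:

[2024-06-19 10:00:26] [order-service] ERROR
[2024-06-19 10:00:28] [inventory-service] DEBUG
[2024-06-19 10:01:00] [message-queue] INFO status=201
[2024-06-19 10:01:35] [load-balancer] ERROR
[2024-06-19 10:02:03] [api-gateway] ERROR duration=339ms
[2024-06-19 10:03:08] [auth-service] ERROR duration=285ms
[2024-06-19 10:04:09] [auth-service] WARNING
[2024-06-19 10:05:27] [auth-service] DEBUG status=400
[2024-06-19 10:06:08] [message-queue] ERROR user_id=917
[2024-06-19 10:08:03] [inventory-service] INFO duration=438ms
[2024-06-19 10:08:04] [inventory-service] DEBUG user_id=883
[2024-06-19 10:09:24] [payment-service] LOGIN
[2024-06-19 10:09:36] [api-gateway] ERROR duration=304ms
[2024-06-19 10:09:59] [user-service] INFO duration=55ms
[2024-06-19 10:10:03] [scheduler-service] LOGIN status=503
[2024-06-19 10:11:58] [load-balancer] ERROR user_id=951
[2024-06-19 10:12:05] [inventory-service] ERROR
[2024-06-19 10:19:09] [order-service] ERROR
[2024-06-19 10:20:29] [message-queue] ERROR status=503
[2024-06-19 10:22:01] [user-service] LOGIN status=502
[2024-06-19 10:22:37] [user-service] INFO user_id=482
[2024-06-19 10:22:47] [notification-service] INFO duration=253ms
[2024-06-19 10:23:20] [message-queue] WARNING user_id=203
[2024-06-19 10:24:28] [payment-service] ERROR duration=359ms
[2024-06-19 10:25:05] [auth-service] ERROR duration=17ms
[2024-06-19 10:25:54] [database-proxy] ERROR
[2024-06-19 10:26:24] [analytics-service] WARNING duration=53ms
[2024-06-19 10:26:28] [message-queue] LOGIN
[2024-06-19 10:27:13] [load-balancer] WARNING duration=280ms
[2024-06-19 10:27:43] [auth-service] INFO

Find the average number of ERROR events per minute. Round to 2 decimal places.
0.46

To calculate the rate:

1. Count total ERROR events: 13
2. Total time period: 28 minutes
3. Rate = 13 / 28 = 0.46 events per minute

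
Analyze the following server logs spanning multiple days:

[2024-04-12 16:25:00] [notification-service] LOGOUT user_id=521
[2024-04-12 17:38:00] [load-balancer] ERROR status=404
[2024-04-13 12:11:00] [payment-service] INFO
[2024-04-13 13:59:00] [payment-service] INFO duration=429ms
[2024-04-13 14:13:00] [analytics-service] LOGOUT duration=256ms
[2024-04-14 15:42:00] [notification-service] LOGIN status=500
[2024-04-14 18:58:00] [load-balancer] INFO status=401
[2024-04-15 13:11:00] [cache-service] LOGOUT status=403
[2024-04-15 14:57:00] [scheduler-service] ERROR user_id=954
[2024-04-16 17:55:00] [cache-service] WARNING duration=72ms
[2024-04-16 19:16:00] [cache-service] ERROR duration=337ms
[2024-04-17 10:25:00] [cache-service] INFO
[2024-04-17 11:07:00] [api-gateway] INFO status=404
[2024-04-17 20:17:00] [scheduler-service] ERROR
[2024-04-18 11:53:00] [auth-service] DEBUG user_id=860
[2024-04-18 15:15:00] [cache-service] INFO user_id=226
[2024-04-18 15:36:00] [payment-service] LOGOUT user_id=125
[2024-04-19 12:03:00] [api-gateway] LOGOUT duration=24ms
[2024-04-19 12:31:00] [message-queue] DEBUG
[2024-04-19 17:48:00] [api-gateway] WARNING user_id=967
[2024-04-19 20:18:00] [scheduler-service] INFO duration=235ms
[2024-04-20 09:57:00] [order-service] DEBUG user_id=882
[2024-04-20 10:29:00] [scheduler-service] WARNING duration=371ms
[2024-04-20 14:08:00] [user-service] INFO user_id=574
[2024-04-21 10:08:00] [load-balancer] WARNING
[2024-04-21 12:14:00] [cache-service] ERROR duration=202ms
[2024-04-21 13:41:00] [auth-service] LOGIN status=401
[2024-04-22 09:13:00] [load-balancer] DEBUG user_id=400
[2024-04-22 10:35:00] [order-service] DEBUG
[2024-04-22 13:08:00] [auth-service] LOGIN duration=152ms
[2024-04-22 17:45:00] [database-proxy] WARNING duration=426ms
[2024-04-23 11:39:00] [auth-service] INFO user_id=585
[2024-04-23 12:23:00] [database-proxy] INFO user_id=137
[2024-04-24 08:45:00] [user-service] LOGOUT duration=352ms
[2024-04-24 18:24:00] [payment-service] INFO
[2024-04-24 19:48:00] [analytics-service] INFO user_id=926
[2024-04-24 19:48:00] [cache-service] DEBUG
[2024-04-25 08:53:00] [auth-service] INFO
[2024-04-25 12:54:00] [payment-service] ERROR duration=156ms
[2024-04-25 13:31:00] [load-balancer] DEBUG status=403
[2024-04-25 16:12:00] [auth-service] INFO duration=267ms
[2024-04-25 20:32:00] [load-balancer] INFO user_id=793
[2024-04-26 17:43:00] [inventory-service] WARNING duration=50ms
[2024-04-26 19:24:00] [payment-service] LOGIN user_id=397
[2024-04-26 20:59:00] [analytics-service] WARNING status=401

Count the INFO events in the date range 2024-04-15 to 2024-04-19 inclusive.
4

To filter by date range:

1. Date range: 2024-04-15 through 2024-04-19, both dates inclusive
2. Filter for INFO events whose date falls in this range
3. Count matching events: 4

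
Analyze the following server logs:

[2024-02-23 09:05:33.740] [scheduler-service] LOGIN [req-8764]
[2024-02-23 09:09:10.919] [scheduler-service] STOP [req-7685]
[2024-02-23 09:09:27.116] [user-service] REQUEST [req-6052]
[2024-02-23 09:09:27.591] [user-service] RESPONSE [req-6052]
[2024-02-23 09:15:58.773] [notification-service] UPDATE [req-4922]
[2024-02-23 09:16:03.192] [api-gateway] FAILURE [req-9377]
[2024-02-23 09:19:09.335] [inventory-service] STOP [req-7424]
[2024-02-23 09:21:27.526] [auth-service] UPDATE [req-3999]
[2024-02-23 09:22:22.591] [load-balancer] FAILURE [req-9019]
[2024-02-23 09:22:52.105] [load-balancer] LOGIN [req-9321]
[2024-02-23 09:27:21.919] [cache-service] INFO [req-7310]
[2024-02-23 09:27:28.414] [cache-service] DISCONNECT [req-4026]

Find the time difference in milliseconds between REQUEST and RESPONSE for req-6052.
475

To calculate latency:

1. Find REQUEST with id req-6052: 2024-02-23 09:09:27.116
2. Find RESPONSE with id req-6052: 2024-02-23 09:09:27.591
3. Latency: 2024-02-23 09:09:27.591 - 2024-02-23 09:09:27.116 = 475ms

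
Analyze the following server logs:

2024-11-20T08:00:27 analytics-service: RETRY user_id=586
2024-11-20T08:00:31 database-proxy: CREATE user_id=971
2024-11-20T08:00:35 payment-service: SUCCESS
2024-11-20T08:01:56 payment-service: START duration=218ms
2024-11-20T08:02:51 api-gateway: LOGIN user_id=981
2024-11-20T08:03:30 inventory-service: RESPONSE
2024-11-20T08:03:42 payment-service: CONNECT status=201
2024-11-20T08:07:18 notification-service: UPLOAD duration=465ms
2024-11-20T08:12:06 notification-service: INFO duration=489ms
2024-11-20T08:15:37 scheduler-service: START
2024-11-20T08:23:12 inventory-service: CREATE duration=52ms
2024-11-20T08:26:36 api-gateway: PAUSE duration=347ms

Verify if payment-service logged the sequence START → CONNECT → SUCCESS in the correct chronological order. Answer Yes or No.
No

To verify sequence order:

1. Find all events in sequence START → CONNECT → SUCCESS for payment-service
2. Extract their timestamps
3. Check if timestamps are in ascending order
4. Result: No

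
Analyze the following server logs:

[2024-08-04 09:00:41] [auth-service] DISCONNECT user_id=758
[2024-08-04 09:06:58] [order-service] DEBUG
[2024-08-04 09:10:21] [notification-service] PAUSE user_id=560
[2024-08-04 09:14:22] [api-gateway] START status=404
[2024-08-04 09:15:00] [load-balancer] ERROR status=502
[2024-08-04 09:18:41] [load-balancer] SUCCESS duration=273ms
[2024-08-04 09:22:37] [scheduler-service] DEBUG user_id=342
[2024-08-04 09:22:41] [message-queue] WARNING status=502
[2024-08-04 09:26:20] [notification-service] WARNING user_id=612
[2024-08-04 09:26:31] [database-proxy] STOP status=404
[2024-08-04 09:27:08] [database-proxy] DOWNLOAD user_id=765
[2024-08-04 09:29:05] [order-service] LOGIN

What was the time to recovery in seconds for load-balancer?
221

To calculate recovery time:

1. Find ERROR event for load-balancer: 2024-08-04 09:15:00
2. Find next SUCCESS event for load-balancer: 2024-08-04 09:18:41
3. Recovery time: 2024-08-04 09:18:41 - 2024-08-04 09:15:00 = 221 seconds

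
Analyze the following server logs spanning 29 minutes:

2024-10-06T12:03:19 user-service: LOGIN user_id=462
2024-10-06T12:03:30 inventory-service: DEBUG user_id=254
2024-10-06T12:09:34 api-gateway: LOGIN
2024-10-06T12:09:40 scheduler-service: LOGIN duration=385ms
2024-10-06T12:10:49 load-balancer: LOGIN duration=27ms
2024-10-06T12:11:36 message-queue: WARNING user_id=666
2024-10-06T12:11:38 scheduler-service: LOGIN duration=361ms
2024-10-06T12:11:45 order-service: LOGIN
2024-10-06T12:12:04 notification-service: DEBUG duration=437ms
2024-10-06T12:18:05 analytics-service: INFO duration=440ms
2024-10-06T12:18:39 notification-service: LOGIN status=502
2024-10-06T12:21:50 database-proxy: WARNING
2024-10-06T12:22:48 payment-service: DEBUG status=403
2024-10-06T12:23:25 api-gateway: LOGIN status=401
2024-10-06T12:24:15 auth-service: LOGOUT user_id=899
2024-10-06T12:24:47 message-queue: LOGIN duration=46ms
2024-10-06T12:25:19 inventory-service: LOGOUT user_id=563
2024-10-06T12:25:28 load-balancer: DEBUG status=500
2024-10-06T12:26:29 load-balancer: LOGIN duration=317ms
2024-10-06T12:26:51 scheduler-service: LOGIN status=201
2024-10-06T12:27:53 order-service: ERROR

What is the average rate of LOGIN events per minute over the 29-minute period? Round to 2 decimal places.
0.38

To calculate the rate:

1. Count total LOGIN events: 11
2. Total time period: 29 minutes
3. Rate = 11 / 29 = 0.38 events per minute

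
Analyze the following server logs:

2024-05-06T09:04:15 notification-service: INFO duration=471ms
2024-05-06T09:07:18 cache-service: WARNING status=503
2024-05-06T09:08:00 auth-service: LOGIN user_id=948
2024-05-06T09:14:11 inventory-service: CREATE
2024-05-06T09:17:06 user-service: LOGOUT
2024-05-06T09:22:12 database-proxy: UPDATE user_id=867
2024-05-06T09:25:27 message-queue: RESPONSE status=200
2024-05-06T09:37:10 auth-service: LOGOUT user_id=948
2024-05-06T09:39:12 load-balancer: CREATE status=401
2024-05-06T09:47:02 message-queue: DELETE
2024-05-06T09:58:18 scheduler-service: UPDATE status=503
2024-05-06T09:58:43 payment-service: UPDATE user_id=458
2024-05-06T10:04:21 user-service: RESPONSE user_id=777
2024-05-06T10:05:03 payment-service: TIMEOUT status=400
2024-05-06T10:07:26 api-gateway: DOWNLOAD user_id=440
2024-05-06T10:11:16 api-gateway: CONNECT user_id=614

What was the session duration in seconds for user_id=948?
1750

To calculate session duration:

1. Find LOGIN event for user_id=948: 2024-05-06T09:08:00
2. Find LOGOUT event for user_id=948: 2024-05-06T09:37:10
3. Session duration: 2024-05-06T09:37:10 - 2024-05-06T09:08:00 = 1750 seconds (29 minutes)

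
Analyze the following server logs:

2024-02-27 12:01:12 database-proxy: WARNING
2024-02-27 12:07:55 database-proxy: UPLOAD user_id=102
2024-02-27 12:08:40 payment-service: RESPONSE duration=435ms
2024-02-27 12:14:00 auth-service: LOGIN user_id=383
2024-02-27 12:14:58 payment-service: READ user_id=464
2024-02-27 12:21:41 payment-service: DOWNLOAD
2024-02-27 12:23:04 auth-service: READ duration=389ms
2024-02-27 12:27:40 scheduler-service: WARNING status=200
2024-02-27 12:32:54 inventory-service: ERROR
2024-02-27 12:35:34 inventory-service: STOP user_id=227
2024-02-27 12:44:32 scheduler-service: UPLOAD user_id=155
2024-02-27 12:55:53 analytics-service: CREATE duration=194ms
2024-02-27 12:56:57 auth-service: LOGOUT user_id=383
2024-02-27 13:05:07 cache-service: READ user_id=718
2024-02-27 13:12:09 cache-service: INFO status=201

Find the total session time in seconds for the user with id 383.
2577

To calculate session duration:

1. Find LOGIN event for user_id=383: 2024-02-27 12:14:00
2. Find LOGOUT event for user_id=383: 2024-02-27 12:56:57
3. Session duration: 2024-02-27 12:56:57 - 2024-02-27 12:14:00 = 2577 seconds (42 minutes)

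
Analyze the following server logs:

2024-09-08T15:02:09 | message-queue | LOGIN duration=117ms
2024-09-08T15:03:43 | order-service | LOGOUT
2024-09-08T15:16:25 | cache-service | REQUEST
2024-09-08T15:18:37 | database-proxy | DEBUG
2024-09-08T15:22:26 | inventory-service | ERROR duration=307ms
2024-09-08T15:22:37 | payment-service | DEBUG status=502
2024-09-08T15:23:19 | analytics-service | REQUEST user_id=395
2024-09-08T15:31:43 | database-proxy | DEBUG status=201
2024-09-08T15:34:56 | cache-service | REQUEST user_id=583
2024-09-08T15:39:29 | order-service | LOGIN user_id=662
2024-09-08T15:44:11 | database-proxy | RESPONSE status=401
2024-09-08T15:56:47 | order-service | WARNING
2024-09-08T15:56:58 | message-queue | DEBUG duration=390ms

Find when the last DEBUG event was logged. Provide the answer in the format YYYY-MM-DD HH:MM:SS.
2024-09-08 15:56:58

To find the last event:

1. Filter for all DEBUG events
2. Sort by timestamp
3. Select the last one
4. Timestamp: 2024-09-08 15:56:58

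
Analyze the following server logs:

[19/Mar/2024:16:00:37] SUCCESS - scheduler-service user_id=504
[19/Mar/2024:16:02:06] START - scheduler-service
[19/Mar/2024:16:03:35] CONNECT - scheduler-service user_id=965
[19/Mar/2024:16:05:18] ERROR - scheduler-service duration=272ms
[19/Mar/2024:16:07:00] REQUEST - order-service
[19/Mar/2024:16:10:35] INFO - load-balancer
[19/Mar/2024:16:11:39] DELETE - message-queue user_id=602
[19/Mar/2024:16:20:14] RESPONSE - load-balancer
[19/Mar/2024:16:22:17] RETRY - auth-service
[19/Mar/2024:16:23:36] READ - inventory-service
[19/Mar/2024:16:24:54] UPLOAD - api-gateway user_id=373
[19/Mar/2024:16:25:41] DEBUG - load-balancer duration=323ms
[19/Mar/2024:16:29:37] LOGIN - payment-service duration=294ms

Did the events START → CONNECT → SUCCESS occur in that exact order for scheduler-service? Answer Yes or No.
No

To verify sequence order:

1. Find all events in sequence START → CONNECT → SUCCESS for scheduler-service
2. Extract their timestamps
3. Check if timestamps are in ascending order
4. Result: No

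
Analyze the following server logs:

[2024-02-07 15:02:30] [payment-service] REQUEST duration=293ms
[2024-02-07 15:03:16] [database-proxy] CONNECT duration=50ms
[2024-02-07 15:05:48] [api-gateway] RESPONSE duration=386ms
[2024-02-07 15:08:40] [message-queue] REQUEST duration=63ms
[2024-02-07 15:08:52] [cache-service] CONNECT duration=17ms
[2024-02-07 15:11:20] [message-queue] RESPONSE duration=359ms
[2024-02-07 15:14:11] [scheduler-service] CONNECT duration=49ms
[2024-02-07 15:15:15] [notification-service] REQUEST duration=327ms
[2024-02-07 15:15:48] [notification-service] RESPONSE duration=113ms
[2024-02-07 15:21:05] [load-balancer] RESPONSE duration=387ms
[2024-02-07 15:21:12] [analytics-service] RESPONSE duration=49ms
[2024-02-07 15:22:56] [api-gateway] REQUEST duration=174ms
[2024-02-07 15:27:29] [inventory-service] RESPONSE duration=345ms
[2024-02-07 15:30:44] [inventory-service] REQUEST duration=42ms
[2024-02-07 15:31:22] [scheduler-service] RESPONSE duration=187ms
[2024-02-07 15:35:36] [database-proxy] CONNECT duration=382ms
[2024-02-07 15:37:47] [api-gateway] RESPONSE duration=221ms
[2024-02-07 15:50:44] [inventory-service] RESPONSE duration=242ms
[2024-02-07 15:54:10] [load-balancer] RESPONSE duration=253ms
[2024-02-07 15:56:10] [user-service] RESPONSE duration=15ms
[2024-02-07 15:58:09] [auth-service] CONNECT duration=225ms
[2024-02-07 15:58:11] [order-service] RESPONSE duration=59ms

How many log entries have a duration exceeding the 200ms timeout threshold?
11

To count timeouts:

1. Threshold: 200ms
2. Extract duration from each log entry
3. Count entries where duration > 200
4. Timeout count: 11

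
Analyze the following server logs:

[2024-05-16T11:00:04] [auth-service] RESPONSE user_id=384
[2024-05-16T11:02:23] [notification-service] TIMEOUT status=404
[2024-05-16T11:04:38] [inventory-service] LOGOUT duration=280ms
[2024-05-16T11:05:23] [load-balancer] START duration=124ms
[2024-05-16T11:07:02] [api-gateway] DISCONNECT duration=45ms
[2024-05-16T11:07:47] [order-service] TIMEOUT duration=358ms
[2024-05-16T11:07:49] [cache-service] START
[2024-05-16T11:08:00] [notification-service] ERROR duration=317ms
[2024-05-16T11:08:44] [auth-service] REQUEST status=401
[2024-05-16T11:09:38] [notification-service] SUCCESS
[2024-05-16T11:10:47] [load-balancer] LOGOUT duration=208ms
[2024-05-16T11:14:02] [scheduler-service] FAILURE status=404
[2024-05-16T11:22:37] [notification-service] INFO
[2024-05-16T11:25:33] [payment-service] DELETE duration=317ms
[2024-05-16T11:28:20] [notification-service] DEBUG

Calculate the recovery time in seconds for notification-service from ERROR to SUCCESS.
98

To calculate recovery time:

1. Find ERROR event for notification-service: 2024-05-16T11:08:00
2. Find next SUCCESS event for notification-service: 2024-05-16T11:09:38
3. Recovery time: 2024-05-16T11:09:38 - 2024-05-16T11:08:00 = 98 seconds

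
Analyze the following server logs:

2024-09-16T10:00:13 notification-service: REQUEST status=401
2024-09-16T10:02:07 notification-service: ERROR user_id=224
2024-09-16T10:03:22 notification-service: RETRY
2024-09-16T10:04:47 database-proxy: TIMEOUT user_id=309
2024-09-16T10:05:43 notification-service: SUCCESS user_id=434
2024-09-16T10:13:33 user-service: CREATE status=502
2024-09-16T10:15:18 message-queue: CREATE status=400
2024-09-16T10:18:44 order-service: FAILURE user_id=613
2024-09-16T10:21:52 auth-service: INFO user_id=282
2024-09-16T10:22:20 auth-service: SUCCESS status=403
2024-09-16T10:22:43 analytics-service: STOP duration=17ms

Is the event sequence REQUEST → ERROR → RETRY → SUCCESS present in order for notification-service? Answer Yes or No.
Yes

To verify sequence order:

1. Find all events in sequence REQUEST → ERROR → RETRY → SUCCESS for notification-service
2. Extract their timestamps
3. Check if timestamps are in ascending order
4. Result: Yes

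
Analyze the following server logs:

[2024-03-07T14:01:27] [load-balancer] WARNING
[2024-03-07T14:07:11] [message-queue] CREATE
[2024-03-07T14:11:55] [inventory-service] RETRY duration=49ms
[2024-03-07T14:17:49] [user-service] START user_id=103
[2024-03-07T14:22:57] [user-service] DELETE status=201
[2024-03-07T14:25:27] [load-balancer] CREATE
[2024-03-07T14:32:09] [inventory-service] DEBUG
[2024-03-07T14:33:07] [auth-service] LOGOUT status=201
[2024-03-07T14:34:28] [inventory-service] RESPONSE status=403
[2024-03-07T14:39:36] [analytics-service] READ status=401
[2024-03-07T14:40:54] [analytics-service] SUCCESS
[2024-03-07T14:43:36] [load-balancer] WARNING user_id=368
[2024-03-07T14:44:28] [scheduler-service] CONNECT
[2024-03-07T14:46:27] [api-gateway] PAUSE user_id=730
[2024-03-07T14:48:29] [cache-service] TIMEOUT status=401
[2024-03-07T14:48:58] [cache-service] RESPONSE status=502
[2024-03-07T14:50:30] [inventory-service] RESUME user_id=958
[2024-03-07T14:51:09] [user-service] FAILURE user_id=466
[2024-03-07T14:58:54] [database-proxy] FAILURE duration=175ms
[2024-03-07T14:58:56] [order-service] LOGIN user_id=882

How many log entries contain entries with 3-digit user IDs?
6

To find matching entries:

1. Pattern to match: entries with 3-digit user IDs
2. Scan each log entry for the pattern
3. Count matches: 6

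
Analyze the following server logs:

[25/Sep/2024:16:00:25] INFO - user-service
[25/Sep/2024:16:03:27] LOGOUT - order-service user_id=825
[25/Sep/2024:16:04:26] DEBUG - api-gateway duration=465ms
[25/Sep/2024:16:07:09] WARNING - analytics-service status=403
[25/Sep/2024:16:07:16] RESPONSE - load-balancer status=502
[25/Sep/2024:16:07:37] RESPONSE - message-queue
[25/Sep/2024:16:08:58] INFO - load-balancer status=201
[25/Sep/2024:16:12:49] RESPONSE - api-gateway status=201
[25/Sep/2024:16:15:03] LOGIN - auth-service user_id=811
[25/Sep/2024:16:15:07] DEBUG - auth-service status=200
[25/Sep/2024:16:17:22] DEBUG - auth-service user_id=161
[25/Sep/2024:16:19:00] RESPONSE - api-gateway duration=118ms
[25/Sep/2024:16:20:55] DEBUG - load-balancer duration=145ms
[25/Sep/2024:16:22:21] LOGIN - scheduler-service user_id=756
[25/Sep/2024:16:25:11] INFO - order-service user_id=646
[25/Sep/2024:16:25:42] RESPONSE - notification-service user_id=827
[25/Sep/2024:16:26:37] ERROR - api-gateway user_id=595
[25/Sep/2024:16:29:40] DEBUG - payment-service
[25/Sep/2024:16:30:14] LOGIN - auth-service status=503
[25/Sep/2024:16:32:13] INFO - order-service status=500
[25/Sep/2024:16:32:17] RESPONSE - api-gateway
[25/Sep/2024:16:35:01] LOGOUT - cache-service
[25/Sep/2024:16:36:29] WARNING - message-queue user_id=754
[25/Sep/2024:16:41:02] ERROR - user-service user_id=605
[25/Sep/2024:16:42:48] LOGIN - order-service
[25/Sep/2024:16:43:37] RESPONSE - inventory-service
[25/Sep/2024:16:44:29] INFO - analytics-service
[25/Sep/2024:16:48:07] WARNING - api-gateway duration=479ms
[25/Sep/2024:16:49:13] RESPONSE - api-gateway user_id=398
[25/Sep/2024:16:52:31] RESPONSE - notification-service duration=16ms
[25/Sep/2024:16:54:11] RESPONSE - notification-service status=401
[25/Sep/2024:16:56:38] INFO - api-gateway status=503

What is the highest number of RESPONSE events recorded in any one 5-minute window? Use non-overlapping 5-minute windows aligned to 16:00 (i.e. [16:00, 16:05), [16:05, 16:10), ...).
2

To find the burst window:

1. Divide the log period into non-overlapping 5-minute windows starting at 16:00
2. Count RESPONSE events in each window
3. Find the window with maximum count
4. Maximum events in a window: 2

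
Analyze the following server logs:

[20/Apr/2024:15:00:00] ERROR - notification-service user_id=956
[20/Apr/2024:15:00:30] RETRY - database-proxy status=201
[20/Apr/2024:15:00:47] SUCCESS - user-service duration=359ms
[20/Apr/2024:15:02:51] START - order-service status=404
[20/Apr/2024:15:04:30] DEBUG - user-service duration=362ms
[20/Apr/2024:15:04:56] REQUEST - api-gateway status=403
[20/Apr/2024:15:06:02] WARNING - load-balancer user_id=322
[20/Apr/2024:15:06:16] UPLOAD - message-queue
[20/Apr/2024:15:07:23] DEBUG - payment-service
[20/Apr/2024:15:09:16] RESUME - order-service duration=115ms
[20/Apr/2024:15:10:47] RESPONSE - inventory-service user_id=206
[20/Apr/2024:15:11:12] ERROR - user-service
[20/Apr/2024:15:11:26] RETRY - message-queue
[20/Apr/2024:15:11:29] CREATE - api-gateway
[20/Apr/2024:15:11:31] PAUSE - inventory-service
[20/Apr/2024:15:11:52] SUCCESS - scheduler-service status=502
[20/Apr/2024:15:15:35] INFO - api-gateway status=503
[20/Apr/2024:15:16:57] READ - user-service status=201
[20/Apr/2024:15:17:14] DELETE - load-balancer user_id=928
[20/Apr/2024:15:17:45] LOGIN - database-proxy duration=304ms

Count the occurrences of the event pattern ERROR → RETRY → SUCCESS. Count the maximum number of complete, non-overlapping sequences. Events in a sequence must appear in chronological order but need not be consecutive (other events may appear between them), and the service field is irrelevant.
2

To count sequences:

1. Look for pattern: ERROR → RETRY → SUCCESS
2. Greedily scan the log in chronological order, matching each sequence element in turn (ignoring service)
3. Each time the full pattern completes, increment the count and restart matching from the next event
4. Complete non-overlapping sequences found: 2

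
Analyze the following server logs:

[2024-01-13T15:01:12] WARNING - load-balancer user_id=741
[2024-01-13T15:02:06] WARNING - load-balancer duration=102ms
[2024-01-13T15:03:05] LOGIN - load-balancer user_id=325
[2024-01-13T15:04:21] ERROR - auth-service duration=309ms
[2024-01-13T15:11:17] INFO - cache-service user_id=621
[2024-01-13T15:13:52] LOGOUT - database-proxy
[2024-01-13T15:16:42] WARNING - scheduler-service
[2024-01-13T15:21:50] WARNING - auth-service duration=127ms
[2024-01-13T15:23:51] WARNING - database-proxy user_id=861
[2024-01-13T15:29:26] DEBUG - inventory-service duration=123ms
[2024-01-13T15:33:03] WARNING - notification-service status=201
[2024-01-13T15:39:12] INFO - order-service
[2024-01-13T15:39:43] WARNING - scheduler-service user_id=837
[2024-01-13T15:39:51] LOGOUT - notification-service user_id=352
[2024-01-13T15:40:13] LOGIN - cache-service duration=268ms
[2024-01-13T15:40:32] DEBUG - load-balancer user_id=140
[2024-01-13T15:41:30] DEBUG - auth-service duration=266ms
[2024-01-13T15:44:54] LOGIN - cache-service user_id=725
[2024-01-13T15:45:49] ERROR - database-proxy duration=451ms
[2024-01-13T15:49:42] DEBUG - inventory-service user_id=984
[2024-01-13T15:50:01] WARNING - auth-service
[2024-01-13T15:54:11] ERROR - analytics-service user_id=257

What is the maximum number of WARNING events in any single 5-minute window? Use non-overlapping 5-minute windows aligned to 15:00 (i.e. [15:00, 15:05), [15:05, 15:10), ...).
2

To find the burst window:

1. Divide the log period into non-overlapping 5-minute windows starting at 15:00
2. Count WARNING events in each window
3. Find the window with maximum count
4. Maximum events in a window: 2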